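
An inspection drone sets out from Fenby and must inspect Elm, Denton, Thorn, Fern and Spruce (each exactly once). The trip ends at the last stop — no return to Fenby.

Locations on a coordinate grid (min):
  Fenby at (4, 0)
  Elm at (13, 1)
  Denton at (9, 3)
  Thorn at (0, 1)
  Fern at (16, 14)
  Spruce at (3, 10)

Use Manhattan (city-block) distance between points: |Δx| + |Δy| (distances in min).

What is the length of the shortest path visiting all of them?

There are 5! = 120 possible orderings.
Fenby - Elm - Denton - Thorn - Fern - Spruce: 10+6+11+29+17 = 73
Fenby - Elm - Denton - Thorn - Spruce - Fern: 10+6+11+12+17 = 56
Fenby - Elm - Denton - Fern - Thorn - Spruce: 10+6+18+29+12 = 75
Fenby - Elm - Denton - Fern - Spruce - Thorn: 10+6+18+17+12 = 63
Fenby - Elm - Denton - Spruce - Thorn - Fern: 10+6+13+12+29 = 70
Fenby - Elm - Denton - Spruce - Fern - Thorn: 10+6+13+17+29 = 75
Fenby - Elm - Thorn - Denton - Fern - Spruce: 10+13+11+18+17 = 69
Fenby - Elm - Thorn - Denton - Spruce - Fern: 10+13+11+13+17 = 64
Fenby - Elm - Thorn - Fern - Denton - Spruce: 10+13+29+18+13 = 83
Fenby - Elm - Thorn - Fern - Spruce - Denton: 10+13+29+17+13 = 82
Fenby - Elm - Thorn - Spruce - Denton - Fern: 10+13+12+13+18 = 66
Fenby - Elm - Thorn - Spruce - Fern - Denton: 10+13+12+17+18 = 70
Fenby - Elm - Fern - Denton - Thorn - Spruce: 10+16+18+11+12 = 67
Fenby - Elm - Fern - Denton - Spruce - Thorn: 10+16+18+13+12 = 69
… (106 more)
Fenby - Thorn - Spruce - Denton - Elm - Fern: 5+12+13+6+16 = 52  ← best
The minimum is 52.
One shortest path: Fenby → Thorn → Spruce → Denton → Elm → Fern.

Minimum one-way distance = 52 min.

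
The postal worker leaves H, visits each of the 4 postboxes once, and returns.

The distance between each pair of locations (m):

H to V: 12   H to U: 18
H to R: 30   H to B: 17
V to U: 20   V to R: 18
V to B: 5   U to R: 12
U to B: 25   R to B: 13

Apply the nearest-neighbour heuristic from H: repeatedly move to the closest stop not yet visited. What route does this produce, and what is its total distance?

Nearest-neighbour total = 60 m; route H → V → B → R → U → H.

H → [V:12 / B:17 / U:18 / R:30] → V (12)
V → [B:5 / R:18 / U:20] → B (5)
B → [R:13 / U:25] → R (13)
R → [U:12] → U (12)
Return U→H: 18.
Total = 12 + 5 + 13 + 12 + 18 = 60.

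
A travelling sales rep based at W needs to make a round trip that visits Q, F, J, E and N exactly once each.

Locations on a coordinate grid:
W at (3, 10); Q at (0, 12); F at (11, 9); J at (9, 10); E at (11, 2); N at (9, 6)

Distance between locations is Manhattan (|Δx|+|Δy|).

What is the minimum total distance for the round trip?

W-Q-F-J-E-N-W: 5+14+3+10+6+10 = 48
W-Q-F-J-N-E-W: 5+14+3+4+6+16 = 48
W-Q-F-E-J-N-W: 5+14+7+10+4+10 = 50
W-Q-F-E-N-J-W: 5+14+7+6+4+6 = 42
W-Q-F-N-J-E-W: 5+14+5+4+10+16 = 54
W-Q-F-N-E-J-W: 5+14+5+6+10+6 = 46
W-Q-J-F-E-N-W: 5+11+3+7+6+10 = 42
W-Q-J-F-N-E-W: 5+11+3+5+6+16 = 46
W-Q-J-E-F-N-W: 5+11+10+7+5+10 = 48
W-Q-J-E-N-F-W: 5+11+10+6+5+9 = 46
W-Q-J-N-F-E-W: 5+11+4+5+7+16 = 48
W-Q-J-N-E-F-W: 5+11+4+6+7+9 = 42
W-Q-E-F-J-N-W: 5+21+7+3+4+10 = 50
W-Q-E-F-N-J-W: 5+21+7+5+4+6 = 48
… (46 more)
The minimum is 42.
One optimal route: W → Q → F → E → N → J → W (or its reverse).

42 — the shortest possible round trip.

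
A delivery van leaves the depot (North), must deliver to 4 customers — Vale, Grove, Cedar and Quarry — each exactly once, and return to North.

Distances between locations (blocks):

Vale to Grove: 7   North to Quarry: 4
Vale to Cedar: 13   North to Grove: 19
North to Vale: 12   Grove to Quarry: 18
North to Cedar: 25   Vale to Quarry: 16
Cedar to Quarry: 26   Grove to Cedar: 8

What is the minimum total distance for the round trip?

North → Vale → Grove → Cedar → Quarry → North: 12+7+8+26+4 = 57
North → Vale → Grove → Quarry → Cedar → North: 12+7+18+26+25 = 88
North → Vale → Cedar → Grove → Quarry → North: 12+13+8+18+4 = 55
North → Vale → Cedar → Quarry → Grove → North: 12+13+26+18+19 = 88
North → Vale → Quarry → Grove → Cedar → North: 12+16+18+8+25 = 79
North → Vale → Quarry → Cedar → Grove → North: 12+16+26+8+19 = 81
North → Grove → Vale → Cedar → Quarry → North: 19+7+13+26+4 = 69
North → Grove → Vale → Quarry → Cedar → North: 19+7+16+26+25 = 93
North → Grove → Cedar → Vale → Quarry → North: 19+8+13+16+4 = 60
North → Grove → Quarry → Vale → Cedar → North: 19+18+16+13+25 = 91
North → Cedar → Vale → Grove → Quarry → North: 25+13+7+18+4 = 67
North → Cedar → Grove → Vale → Quarry → North: 25+8+7+16+4 = 60
The minimum is 55.
One optimal route: North → Vale → Cedar → Grove → Quarry → North (or its reverse).

Shortest round trip = 55 blocks.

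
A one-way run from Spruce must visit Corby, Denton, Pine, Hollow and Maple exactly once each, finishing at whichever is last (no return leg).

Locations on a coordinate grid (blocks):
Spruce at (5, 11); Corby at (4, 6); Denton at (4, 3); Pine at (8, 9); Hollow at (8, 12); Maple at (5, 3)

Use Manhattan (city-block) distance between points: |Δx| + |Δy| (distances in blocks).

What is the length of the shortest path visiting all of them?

Shortest open route: 18 blocks.

There are 5! = 120 possible orderings.
Spruce → Corby → Denton → Pine → Hollow → Maple: 6+3+10+3+12 = 34
Spruce → Corby → Denton → Pine → Maple → Hollow: 6+3+10+9+12 = 40
Spruce → Corby → Denton → Hollow → Pine → Maple: 6+3+13+3+9 = 34
Spruce → Corby → Denton → Hollow → Maple → Pine: 6+3+13+12+9 = 43
Spruce → Corby → Denton → Maple → Pine → Hollow: 6+3+1+9+3 = 22
Spruce → Corby → Denton → Maple → Hollow → Pine: 6+3+1+12+3 = 25
Spruce → Corby → Pine → Denton → Hollow → Maple: 6+7+10+13+12 = 48
Spruce → Corby → Pine → Denton → Maple → Hollow: 6+7+10+1+12 = 36
Spruce → Corby → Pine → Hollow → Denton → Maple: 6+7+3+13+1 = 30
Spruce → Corby → Pine → Hollow → Maple → Denton: 6+7+3+12+1 = 29
Spruce → Corby → Pine → Maple → Denton → Hollow: 6+7+9+1+13 = 36
Spruce → Corby → Pine → Maple → Hollow → Denton: 6+7+9+12+13 = 47
Spruce → Corby → Hollow → Denton → Pine → Maple: 6+10+13+10+9 = 48
Spruce → Corby → Hollow → Denton → Maple → Pine: 6+10+13+1+9 = 39
… (106 more)
Spruce → Hollow → Pine → Corby → Denton → Maple: 4+3+7+3+1 = 18  ← best
The minimum is 18.
One shortest path: Spruce → Hollow → Pine → Corby → Denton → Maple.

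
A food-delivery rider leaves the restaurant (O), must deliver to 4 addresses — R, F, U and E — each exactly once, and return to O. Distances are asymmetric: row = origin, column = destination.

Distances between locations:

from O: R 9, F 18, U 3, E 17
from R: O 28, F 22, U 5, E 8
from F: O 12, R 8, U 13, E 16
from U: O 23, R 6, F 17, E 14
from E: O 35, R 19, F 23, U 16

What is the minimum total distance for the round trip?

O→R→F→U→E→O: 9+22+13+14+35 = 93
O→R→F→E→U→O: 9+22+16+16+23 = 86
O→R→U→F→E→O: 9+5+17+16+35 = 82
O→R→U→E→F→O: 9+5+14+23+12 = 63
O→R→E→F→U→O: 9+8+23+13+23 = 76
O→R→E→U→F→O: 9+8+16+17+12 = 62
O→F→R→U→E→O: 18+8+5+14+35 = 80
O→F→R→E→U→O: 18+8+8+16+23 = 73
O→F→U→R→E→O: 18+13+6+8+35 = 80
O→F→U→E→R→O: 18+13+14+19+28 = 92
O→F→E→R→U→O: 18+16+19+5+23 = 81
O→F→E→U→R→O: 18+16+16+6+28 = 84
O→U→R→F→E→O: 3+6+22+16+35 = 82
O→U→R→E→F→O: 3+6+8+23+12 = 52
… (10 more)
The minimum is 52.
One optimal route: O → U → R → E → F → O.

52 — the shortest possible round trip.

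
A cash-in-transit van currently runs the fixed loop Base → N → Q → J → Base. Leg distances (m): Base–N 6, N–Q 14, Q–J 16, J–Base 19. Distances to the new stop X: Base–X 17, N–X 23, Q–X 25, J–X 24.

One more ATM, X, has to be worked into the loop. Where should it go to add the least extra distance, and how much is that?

+22 m — insert X between J and Base.

Insertion cost between consecutive stops i–j is d(i,X) + d(X,j) − d(i,j):
  between Base and N: 17 + 23 − 6 = 34
  between N and Q: 23 + 25 − 14 = 34
  between Q and J: 25 + 24 − 16 = 33
  between J and Base: 24 + 17 − 19 = 22
Cheapest insertion is between J and Base, adding 22.
New total = 55 + 22 = 77.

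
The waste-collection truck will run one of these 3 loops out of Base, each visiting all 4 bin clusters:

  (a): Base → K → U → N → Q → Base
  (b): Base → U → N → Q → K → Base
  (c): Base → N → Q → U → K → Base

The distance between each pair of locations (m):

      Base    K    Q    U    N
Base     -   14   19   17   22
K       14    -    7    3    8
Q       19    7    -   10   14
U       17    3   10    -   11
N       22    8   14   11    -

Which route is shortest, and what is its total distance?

Shortest is (a), total 61 m.

(a): 14 + 3 + 11 + 14 + 19 = 61
(b): 17 + 11 + 14 + 7 + 14 = 63
(c): 22 + 14 + 10 + 3 + 14 = 63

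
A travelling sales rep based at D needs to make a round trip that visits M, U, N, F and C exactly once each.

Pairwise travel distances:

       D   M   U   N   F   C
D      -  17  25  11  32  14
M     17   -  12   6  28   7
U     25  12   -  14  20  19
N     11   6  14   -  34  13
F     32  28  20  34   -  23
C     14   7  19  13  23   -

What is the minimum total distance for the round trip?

With 5 stops there are 5!/2 = 60 distinct round trips (a route and its reverse cost the same).
D-M-U-N-F-C-D: 17+12+14+34+23+14 = 114
D-M-U-N-C-F-D: 17+12+14+13+23+32 = 111
D-M-U-F-N-C-D: 17+12+20+34+13+14 = 110
D-M-U-F-C-N-D: 17+12+20+23+13+11 = 96
D-M-U-C-N-F-D: 17+12+19+13+34+32 = 127
D-M-U-C-F-N-D: 17+12+19+23+34+11 = 116
D-M-N-U-F-C-D: 17+6+14+20+23+14 = 94
D-M-N-U-C-F-D: 17+6+14+19+23+32 = 111
D-M-N-F-U-C-D: 17+6+34+20+19+14 = 110
D-M-N-F-C-U-D: 17+6+34+23+19+25 = 124
D-M-N-C-U-F-D: 17+6+13+19+20+32 = 107
D-M-N-C-F-U-D: 17+6+13+23+20+25 = 104
D-M-F-U-N-C-D: 17+28+20+14+13+14 = 106
D-M-F-U-C-N-D: 17+28+20+19+13+11 = 108
… (46 more)
D-N-M-U-F-C-D: 11+6+12+20+23+14 = 86  ← best
The minimum is 86.
One optimal route: D → N → M → U → F → C → D (or its reverse).

Minimum total distance: 86.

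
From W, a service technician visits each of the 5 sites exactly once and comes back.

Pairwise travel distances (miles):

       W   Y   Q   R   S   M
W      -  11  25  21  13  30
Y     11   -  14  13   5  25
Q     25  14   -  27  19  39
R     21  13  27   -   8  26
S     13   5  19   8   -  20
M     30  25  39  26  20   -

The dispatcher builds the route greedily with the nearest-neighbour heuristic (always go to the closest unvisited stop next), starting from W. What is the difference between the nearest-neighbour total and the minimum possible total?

The nearest-neighbour route is 6 miles longer than optimal.

W: Y=11, S=13, R=21, Q=25, M=30 ⇒ Y
Y: S=5, R=13, Q=14, M=25 ⇒ S
S: R=8, Q=19, M=20 ⇒ R
R: M=26, Q=27 ⇒ M
M: Q=39 ⇒ Q
NN route W → Y → S → R → M → Q → W costs 114.
Optimal: W → Y → Q → S → R → M → W costs 108 (by enumerating all 60 distinct tours).
Excess = 114 − 108 = 6.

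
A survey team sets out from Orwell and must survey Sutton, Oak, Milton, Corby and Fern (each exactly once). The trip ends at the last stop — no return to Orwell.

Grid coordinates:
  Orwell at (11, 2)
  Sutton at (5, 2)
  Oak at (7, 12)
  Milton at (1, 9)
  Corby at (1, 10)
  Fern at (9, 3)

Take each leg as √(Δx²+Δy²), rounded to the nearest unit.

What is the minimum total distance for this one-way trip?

There are 5! = 120 possible orderings.
Orwell → Sutton → Oak → Milton → Corby → Fern: 6+10+7+1+11 = 35
Orwell → Sutton → Oak → Milton → Fern → Corby: 6+10+7+10+11 = 44
Orwell → Sutton → Oak → Corby → Milton → Fern: 6+10+6+1+10 = 33
Orwell → Sutton → Oak → Corby → Fern → Milton: 6+10+6+11+10 = 43
Orwell → Sutton → Oak → Fern → Milton → Corby: 6+10+9+10+1 = 36
Orwell → Sutton → Oak → Fern → Corby → Milton: 6+10+9+11+1 = 37
Orwell → Sutton → Milton → Oak → Corby → Fern: 6+8+7+6+11 = 38
Orwell → Sutton → Milton → Oak → Fern → Corby: 6+8+7+9+11 = 41
Orwell → Sutton → Milton → Corby → Oak → Fern: 6+8+1+6+9 = 30
Orwell → Sutton → Milton → Corby → Fern → Oak: 6+8+1+11+9 = 35
Orwell → Sutton → Milton → Fern → Oak → Corby: 6+8+10+9+6 = 39
Orwell → Sutton → Milton → Fern → Corby → Oak: 6+8+10+11+6 = 41
Orwell → Sutton → Corby → Oak → Milton → Fern: 6+9+6+7+10 = 38
Orwell → Sutton → Corby → Oak → Fern → Milton: 6+9+6+9+10 = 40
… (106 more)
Orwell → Fern → Sutton → Milton → Corby → Oak: 2+4+8+1+6 = 21  ← best
The minimum is 21.
One shortest path: Orwell → Fern → Sutton → Milton → Corby → Oak.

Minimum one-way distance = 21.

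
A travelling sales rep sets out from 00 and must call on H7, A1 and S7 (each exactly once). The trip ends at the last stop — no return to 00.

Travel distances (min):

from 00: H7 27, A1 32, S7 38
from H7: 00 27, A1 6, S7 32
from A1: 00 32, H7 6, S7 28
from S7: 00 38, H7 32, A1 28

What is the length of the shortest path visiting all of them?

There are 3! = 6 possible orderings.
00 - H7 - A1 - S7: 27+6+28 = 61
00 - H7 - S7 - A1: 27+32+28 = 87
00 - A1 - H7 - S7: 32+6+32 = 70
00 - A1 - S7 - H7: 32+28+32 = 92
00 - S7 - H7 - A1: 38+32+6 = 76
00 - S7 - A1 - H7: 38+28+6 = 72
The minimum is 61.
One shortest path: 00 → H7 → A1 → S7.

Minimum one-way distance = 61 min.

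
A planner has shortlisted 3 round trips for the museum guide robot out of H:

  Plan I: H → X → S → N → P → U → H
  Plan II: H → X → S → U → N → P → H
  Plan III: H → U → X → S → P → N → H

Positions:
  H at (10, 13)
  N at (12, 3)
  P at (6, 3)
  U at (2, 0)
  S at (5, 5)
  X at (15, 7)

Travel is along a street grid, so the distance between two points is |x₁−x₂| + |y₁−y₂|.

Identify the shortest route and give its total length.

Plan I: 11 + 12 + 9 + 6 + 7 + 21 = 66
Plan II: 11 + 12 + 8 + 13 + 6 + 14 = 64
Plan III: 21 + 20 + 12 + 3 + 6 + 12 = 74

Shortest is Plan II, total 64.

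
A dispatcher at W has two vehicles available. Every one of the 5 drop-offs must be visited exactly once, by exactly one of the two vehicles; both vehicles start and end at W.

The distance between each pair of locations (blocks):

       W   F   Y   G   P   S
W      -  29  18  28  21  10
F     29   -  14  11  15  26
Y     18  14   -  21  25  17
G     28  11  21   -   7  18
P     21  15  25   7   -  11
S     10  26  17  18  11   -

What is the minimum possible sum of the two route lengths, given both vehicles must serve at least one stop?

Try each way of splitting the stops between the two vehicles (each non-empty) and, for each split, find the best tour for each vehicle:
  {F} + {Y, G, P, S}: 58 + 67 = 125
  {Y} + {F, G, P, S}: 36 + 68 = 104
  {F, Y} + {G, P, S}: 61 + 56 = 117
  {G} + {F, Y, P, S}: 56 + 68 = 124
  {F, G} + {Y, P, S}: 68 + 64 = 132
  {Y, G} + {F, P, S}: 67 + 65 = 132
  … (15 splits in total)
  {F, Y, G, P} + {S}: 71 + 20 = 91  ← best
Best: vehicle 1 W → Y → F → G → P → W = 71; vehicle 2 W → S → W = 20; combined 91.

Minimum combined distance: 91 blocks.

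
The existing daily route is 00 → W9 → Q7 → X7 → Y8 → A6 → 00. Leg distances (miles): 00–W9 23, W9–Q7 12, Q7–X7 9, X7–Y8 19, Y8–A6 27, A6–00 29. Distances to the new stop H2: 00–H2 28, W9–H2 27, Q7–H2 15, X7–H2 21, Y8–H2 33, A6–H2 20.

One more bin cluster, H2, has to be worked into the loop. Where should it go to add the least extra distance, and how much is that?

Minimum extra distance: 19 miles, inserting H2 between A6 and 00.

Insertion cost between consecutive stops i–j is d(i,H2) + d(H2,j) − d(i,j):
  between 00 and W9: 28 + 27 − 23 = 32
  between W9 and Q7: 27 + 15 − 12 = 30
  between Q7 and X7: 15 + 21 − 9 = 27
  between X7 and Y8: 21 + 33 − 19 = 35
  between Y8 and A6: 33 + 20 − 27 = 26
  between A6 and 00: 20 + 28 − 29 = 19
Cheapest insertion is between A6 and 00, adding 19.
New total = 119 + 19 = 138.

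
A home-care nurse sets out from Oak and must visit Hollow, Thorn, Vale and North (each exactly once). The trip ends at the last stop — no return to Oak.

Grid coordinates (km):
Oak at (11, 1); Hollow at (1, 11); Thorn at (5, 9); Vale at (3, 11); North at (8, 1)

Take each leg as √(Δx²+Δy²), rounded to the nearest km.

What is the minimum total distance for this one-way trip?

There are 4! = 24 possible orderings.
Oak→Hollow→Thorn→Vale→North: 14+4+3+11 = 32
Oak→Hollow→Thorn→North→Vale: 14+4+9+11 = 38
Oak→Hollow→Vale→Thorn→North: 14+2+3+9 = 28
Oak→Hollow→Vale→North→Thorn: 14+2+11+9 = 36
Oak→Hollow→North→Thorn→Vale: 14+12+9+3 = 38
Oak→Hollow→North→Vale→Thorn: 14+12+11+3 = 40
Oak→Thorn→Hollow→Vale→North: 10+4+2+11 = 27
Oak→Thorn→Hollow→North→Vale: 10+4+12+11 = 37
Oak→Thorn→Vale→Hollow→North: 10+3+2+12 = 27
Oak→Thorn→Vale→North→Hollow: 10+3+11+12 = 36
Oak→Thorn→North→Hollow→Vale: 10+9+12+2 = 33
Oak→Thorn→North→Vale→Hollow: 10+9+11+2 = 32
Oak→Vale→Hollow→Thorn→North: 13+2+4+9 = 28
Oak→Vale→Hollow→North→Thorn: 13+2+12+9 = 36
… (10 more)
Oak→North→Thorn→Vale→Hollow: 3+9+3+2 = 17  ← best
The minimum is 17.
One shortest path: Oak → North → Thorn → Vale → Hollow.

17 km — the minimum one-way total.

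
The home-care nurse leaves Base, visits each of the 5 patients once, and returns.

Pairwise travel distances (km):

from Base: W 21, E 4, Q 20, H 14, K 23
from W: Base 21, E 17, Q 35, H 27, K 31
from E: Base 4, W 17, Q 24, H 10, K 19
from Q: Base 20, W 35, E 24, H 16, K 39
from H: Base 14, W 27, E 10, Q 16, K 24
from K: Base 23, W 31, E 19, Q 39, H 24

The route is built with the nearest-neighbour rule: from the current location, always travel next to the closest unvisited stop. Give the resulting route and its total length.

From Base: distances to unvisited — E=4, H=14, Q=20, W=21, K=23. Nearest is E (4).
From E: distances to unvisited — H=10, W=17, K=19, Q=24. Nearest is H (10).
From H: distances to unvisited — Q=16, K=24, W=27. Nearest is Q (16).
From Q: distances to unvisited — W=35, K=39. Nearest is W (35).
From W: distances to unvisited — K=31. Nearest is K (31).
Return K→Base: 23.
Total = 4 + 10 + 16 + 35 + 31 + 23 = 119.

119 km along Base → E → H → Q → W → K → Base.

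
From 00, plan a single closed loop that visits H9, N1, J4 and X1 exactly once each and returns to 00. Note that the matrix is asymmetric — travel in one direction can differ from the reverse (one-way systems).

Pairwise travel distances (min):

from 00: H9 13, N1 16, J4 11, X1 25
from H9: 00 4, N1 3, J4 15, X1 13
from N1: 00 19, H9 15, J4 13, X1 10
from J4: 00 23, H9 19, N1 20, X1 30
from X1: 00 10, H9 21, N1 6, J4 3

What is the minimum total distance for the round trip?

00 → H9 → N1 → J4 → X1 → 00: 13+3+13+30+10 = 69
00 → H9 → N1 → X1 → J4 → 00: 13+3+10+3+23 = 52
00 → H9 → J4 → N1 → X1 → 00: 13+15+20+10+10 = 68
00 → H9 → J4 → X1 → N1 → 00: 13+15+30+6+19 = 83
00 → H9 → X1 → N1 → J4 → 00: 13+13+6+13+23 = 68
00 → H9 → X1 → J4 → N1 → 00: 13+13+3+20+19 = 68
00 → N1 → H9 → J4 → X1 → 00: 16+15+15+30+10 = 86
00 → N1 → H9 → X1 → J4 → 00: 16+15+13+3+23 = 70
00 → N1 → J4 → H9 → X1 → 00: 16+13+19+13+10 = 71
00 → N1 → J4 → X1 → H9 → 00: 16+13+30+21+4 = 84
00 → N1 → X1 → H9 → J4 → 00: 16+10+21+15+23 = 85
00 → N1 → X1 → J4 → H9 → 00: 16+10+3+19+4 = 52
00 → J4 → H9 → N1 → X1 → 00: 11+19+3+10+10 = 53
00 → J4 → H9 → X1 → N1 → 00: 11+19+13+6+19 = 68
… (10 more)
The minimum is 52.
One optimal route: 00 → H9 → N1 → X1 → J4 → 00.

Shortest round trip = 52 min.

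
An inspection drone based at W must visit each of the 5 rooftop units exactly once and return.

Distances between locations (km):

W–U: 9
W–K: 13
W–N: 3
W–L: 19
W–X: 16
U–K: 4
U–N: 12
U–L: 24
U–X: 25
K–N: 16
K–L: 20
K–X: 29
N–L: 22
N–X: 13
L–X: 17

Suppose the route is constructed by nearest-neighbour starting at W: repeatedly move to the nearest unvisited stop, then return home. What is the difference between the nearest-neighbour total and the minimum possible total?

W: N=3, U=9, K=13, X=16, L=19 ⇒ N
N: U=12, X=13, K=16, L=22 ⇒ U
U: K=4, L=24, X=25 ⇒ K
K: L=20, X=29 ⇒ L
L: X=17 ⇒ X
NN route W → N → U → K → L → X → W costs 72.
Optimal: W → U → K → L → X → N → W costs 66 (by enumerating all 60 distinct tours).
Excess = 72 − 66 = 6.

Excess over optimum: 6 km.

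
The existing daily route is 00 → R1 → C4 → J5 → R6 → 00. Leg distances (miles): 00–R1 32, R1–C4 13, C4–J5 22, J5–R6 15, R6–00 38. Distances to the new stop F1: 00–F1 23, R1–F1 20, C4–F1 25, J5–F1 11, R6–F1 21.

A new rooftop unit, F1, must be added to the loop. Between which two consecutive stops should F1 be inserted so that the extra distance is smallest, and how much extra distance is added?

+6 miles — insert F1 between R6 and 00.

Insertion cost between consecutive stops i–j is d(i,F1) + d(F1,j) − d(i,j):
  between 00 and R1: 23 + 20 − 32 = 11
  between R1 and C4: 20 + 25 − 13 = 32
  between C4 and J5: 25 + 11 − 22 = 14
  between J5 and R6: 11 + 21 − 15 = 17
  between R6 and 00: 21 + 23 − 38 = 6
Cheapest insertion is between R6 and 00, adding 6.
New total = 120 + 6 = 126.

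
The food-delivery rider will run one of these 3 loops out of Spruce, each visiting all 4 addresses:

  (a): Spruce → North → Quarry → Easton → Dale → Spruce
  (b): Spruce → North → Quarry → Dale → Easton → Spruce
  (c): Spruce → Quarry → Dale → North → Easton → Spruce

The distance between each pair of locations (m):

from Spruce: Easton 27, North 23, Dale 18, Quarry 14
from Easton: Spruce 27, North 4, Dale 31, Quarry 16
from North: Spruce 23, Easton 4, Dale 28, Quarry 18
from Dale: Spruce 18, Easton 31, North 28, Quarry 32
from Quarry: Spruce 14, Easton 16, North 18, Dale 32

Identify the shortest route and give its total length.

105 m — (c) is the shortest.

(a): 23 + 18 + 16 + 31 + 18 = 106
(b): 23 + 18 + 32 + 31 + 27 = 131
(c): 14 + 32 + 28 + 4 + 27 = 105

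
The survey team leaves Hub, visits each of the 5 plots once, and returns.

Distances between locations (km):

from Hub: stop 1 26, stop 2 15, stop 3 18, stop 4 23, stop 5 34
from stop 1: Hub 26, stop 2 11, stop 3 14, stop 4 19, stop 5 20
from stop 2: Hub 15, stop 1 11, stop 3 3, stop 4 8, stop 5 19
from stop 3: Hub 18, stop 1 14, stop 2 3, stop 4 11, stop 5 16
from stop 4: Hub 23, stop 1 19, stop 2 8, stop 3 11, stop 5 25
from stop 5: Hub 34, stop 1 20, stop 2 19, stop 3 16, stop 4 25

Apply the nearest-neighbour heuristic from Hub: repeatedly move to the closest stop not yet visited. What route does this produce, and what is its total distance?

Nearest-neighbour total = 102 km; route Hub → stop 2 → stop 3 → stop 4 → stop 1 → stop 5 → Hub.

At Hub the remaining stops are stop 2 15, stop 3 18, stop 4 23, stop 1 26, stop 5 34; go to stop 2.
At stop 2 the remaining stops are stop 3 3, stop 4 8, stop 1 11, stop 5 19; go to stop 3.
At stop 3 the remaining stops are stop 4 11, stop 1 14, stop 5 16; go to stop 4.
At stop 4 the remaining stops are stop 1 19, stop 5 25; go to stop 1.
At stop 1 the remaining stops are stop 5 20; go to stop 5.
Return stop 5→Hub: 34.
Total = 15 + 3 + 11 + 19 + 20 + 34 = 102.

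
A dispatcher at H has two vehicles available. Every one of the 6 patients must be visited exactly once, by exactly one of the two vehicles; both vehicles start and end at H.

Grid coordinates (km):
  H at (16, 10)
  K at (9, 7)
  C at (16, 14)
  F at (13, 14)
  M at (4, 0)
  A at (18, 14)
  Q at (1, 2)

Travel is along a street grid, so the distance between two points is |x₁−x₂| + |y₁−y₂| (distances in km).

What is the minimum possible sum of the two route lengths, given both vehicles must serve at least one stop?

68 km — the smallest possible combined total.

There are 2^5 − 1 = 31 ways to divide the 6 stops into two non-empty groups. For each, the best each vehicle can do is its own shortest tour through its group:
  {K} + {C, F, M, A, Q}: 20 + 62 = 82
  {C} + {K, F, M, A, Q}: 8 + 62 = 70
  {K, C} + {F, M, A, Q}: 28 + 62 = 90
  {F} + {K, C, M, A, Q}: 14 + 62 = 76
  {K, F} + {C, M, A, Q}: 28 + 62 = 90
  {C, F} + {K, M, A, Q}: 14 + 62 = 76
  … (31 splits in total)
  {C, F, A} + {K, M, Q}: 18 + 50 = 68  ← best
Best: vehicle 1 H → C → F → A → H = 18; vehicle 2 H → K → M → Q → H = 50; combined 68.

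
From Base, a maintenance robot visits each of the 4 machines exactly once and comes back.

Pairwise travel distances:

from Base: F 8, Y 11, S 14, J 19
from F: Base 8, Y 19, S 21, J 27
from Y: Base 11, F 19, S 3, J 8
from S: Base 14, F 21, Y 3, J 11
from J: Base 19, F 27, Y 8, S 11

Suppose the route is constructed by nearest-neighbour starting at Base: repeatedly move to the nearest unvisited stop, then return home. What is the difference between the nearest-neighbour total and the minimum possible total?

Base: F=8, Y=11, S=14, J=19 ⇒ F
F: Y=19, S=21, J=27 ⇒ Y
Y: S=3, J=8 ⇒ S
S: J=11 ⇒ J
NN route Base → F → Y → S → J → Base costs 60.
Optimal: Base → F → S → Y → J → Base costs 59 (by enumerating all 12 distinct tours).
Excess = 60 − 59 = 1.

1 longer than the optimal tour.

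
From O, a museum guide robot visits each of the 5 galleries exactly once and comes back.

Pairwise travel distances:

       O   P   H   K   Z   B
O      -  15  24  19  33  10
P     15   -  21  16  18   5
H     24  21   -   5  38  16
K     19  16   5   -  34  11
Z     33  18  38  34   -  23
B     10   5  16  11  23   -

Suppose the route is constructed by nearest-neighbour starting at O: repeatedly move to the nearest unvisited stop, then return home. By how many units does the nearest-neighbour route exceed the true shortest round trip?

From O: B=10, P=15, K=19, H=24, Z=33 → choose B (10).
From B: P=5, K=11, H=16, Z=23 → choose P (5).
From P: K=16, Z=18, H=21 → choose K (16).
From K: H=5, Z=34 → choose H (5).
From H: Z=38 → choose Z (38).
NN route O → B → P → K → H → Z → O costs 107.
Optimal: O → K → H → Z → P → B → O costs 95 (by enumerating all 60 distinct tours).
Excess = 107 − 95 = 12.

12 longer than the optimal tour.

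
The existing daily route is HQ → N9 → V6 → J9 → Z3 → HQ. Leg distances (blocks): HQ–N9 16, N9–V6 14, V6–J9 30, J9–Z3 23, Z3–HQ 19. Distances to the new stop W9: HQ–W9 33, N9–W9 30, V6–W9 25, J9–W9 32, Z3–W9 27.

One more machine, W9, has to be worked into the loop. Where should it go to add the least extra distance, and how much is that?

Adding 27 blocks by placing W9 on the V6–J9 leg.

Insertion cost between consecutive stops i–j is d(i,W9) + d(W9,j) − d(i,j):
  between HQ and N9: 33 + 30 − 16 = 47
  between N9 and V6: 30 + 25 − 14 = 41
  between V6 and J9: 25 + 32 − 30 = 27
  between J9 and Z3: 32 + 27 − 23 = 36
  between Z3 and HQ: 27 + 33 − 19 = 41
Cheapest insertion is between V6 and J9, adding 27.
New total = 102 + 27 = 129.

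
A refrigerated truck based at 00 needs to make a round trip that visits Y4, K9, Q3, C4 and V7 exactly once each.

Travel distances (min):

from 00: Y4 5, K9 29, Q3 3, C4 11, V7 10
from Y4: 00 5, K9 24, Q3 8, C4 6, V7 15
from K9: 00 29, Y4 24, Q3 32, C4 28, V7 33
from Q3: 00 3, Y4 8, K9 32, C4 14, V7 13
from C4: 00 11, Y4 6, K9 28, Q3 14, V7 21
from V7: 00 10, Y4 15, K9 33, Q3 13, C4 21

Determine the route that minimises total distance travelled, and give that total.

Minimum total distance: 88 min.

00→Y4→K9→Q3→C4→V7→00: 5+24+32+14+21+10 = 106
00→Y4→K9→Q3→V7→C4→00: 5+24+32+13+21+11 = 106
00→Y4→K9→C4→Q3→V7→00: 5+24+28+14+13+10 = 94
00→Y4→K9→C4→V7→Q3→00: 5+24+28+21+13+3 = 94
00→Y4→K9→V7→Q3→C4→00: 5+24+33+13+14+11 = 100
00→Y4→K9→V7→C4→Q3→00: 5+24+33+21+14+3 = 100
00→Y4→Q3→K9→C4→V7→00: 5+8+32+28+21+10 = 104
00→Y4→Q3→K9→V7→C4→00: 5+8+32+33+21+11 = 110
00→Y4→Q3→C4→K9→V7→00: 5+8+14+28+33+10 = 98
00→Y4→Q3→C4→V7→K9→00: 5+8+14+21+33+29 = 110
00→Y4→Q3→V7→K9→C4→00: 5+8+13+33+28+11 = 98
00→Y4→Q3→V7→C4→K9→00: 5+8+13+21+28+29 = 104
00→Y4→C4→K9→Q3→V7→00: 5+6+28+32+13+10 = 94
00→Y4→C4→K9→V7→Q3→00: 5+6+28+33+13+3 = 88
… (46 more)
The minimum is 88.
One optimal route: 00 → Y4 → C4 → K9 → V7 → Q3 → 00 (or its reverse).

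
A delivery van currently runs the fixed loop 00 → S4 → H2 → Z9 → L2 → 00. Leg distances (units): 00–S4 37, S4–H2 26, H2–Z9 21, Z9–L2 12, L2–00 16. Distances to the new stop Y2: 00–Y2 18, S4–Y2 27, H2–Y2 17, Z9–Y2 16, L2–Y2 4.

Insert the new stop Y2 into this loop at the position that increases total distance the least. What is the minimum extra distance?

Insertion cost between consecutive stops i–j is d(i,Y2) + d(Y2,j) − d(i,j):
  between 00 and S4: 18 + 27 − 37 = 8
  between S4 and H2: 27 + 17 − 26 = 18
  between H2 and Z9: 17 + 16 − 21 = 12
  between Z9 and L2: 16 + 4 − 12 = 8
  between L2 and 00: 4 + 18 − 16 = 6
Cheapest insertion is between L2 and 00, adding 6.
New total = 112 + 6 = 118.

Adding 6 by placing Y2 on the L2–00 leg.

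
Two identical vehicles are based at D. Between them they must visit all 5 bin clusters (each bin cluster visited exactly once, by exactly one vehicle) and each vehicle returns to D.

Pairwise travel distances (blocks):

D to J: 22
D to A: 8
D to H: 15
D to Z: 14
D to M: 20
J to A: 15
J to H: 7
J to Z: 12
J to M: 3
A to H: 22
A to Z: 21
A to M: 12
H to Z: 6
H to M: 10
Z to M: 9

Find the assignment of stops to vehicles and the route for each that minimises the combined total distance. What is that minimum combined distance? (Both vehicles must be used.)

Try each way of splitting the stops between the two vehicles (each non-empty) and, for each split, find the best tour for each vehicle:
  {J} + {A, H, Z, M}: 44 + 50 = 94
  {A} + {J, H, Z, M}: 16 + 48 = 64
  {J, A} + {H, Z, M}: 45 + 48 = 93
  {H} + {J, A, Z, M}: 30 + 49 = 79
  {J, H} + {A, Z, M}: 44 + 43 = 87
  {A, H} + {J, Z, M}: 45 + 48 = 93
  … (15 splits in total)
Best: vehicle 1 D → A → D = 16; vehicle 2 D → H → J → M → Z → D = 48; combined 64.

64 blocks — the smallest possible combined total.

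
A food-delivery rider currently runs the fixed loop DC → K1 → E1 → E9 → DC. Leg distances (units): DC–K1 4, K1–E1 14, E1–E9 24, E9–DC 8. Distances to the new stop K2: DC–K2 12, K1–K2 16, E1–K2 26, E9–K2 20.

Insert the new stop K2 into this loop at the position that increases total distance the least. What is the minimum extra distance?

+22 — insert K2 between E1 and E9.

Insertion cost between consecutive stops i–j is d(i,K2) + d(K2,j) − d(i,j):
  between DC and K1: 12 + 16 − 4 = 24
  between K1 and E1: 16 + 26 − 14 = 28
  between E1 and E9: 26 + 20 − 24 = 22
  between E9 and DC: 20 + 12 − 8 = 24
Cheapest insertion is between E1 and E9, adding 22.
New total = 50 + 22 = 72.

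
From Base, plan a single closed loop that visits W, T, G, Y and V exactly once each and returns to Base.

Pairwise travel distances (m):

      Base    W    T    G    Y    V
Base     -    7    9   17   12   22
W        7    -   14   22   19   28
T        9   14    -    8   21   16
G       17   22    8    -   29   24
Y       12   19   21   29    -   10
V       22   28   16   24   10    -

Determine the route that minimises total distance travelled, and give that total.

Minimum total distance: 75 m.

There are 60 distinct closed tours to check (reversals are equivalent).
Base-W-T-G-Y-V-Base: 7+14+8+29+10+22 = 90
Base-W-T-G-V-Y-Base: 7+14+8+24+10+12 = 75
Base-W-T-Y-G-V-Base: 7+14+21+29+24+22 = 117
Base-W-T-Y-V-G-Base: 7+14+21+10+24+17 = 93
Base-W-T-V-G-Y-Base: 7+14+16+24+29+12 = 102
Base-W-T-V-Y-G-Base: 7+14+16+10+29+17 = 93
Base-W-G-T-Y-V-Base: 7+22+8+21+10+22 = 90
Base-W-G-T-V-Y-Base: 7+22+8+16+10+12 = 75
Base-W-G-Y-T-V-Base: 7+22+29+21+16+22 = 117
Base-W-G-Y-V-T-Base: 7+22+29+10+16+9 = 93
Base-W-G-V-T-Y-Base: 7+22+24+16+21+12 = 102
Base-W-G-V-Y-T-Base: 7+22+24+10+21+9 = 93
Base-W-Y-T-G-V-Base: 7+19+21+8+24+22 = 101
Base-W-Y-T-V-G-Base: 7+19+21+16+24+17 = 104
… (46 more)
The minimum is 75.
One optimal route: Base → W → T → G → V → Y → Base (or its reverse).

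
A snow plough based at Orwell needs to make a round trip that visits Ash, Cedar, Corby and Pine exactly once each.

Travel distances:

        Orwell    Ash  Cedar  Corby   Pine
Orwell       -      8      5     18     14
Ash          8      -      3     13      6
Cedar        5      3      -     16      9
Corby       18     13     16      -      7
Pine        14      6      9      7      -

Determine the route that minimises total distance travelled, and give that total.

With 4 stops there are 4!/2 = 12 distinct round trips (a route and its reverse cost the same).
Orwell-Ash-Cedar-Corby-Pine-Orwell: 8+3+16+7+14 = 48
Orwell-Ash-Cedar-Pine-Corby-Orwell: 8+3+9+7+18 = 45
Orwell-Ash-Corby-Cedar-Pine-Orwell: 8+13+16+9+14 = 60
Orwell-Ash-Corby-Pine-Cedar-Orwell: 8+13+7+9+5 = 42
Orwell-Ash-Pine-Cedar-Corby-Orwell: 8+6+9+16+18 = 57
Orwell-Ash-Pine-Corby-Cedar-Orwell: 8+6+7+16+5 = 42
Orwell-Cedar-Ash-Corby-Pine-Orwell: 5+3+13+7+14 = 42
Orwell-Cedar-Ash-Pine-Corby-Orwell: 5+3+6+7+18 = 39
Orwell-Cedar-Corby-Ash-Pine-Orwell: 5+16+13+6+14 = 54
Orwell-Cedar-Pine-Ash-Corby-Orwell: 5+9+6+13+18 = 51
Orwell-Corby-Ash-Cedar-Pine-Orwell: 18+13+3+9+14 = 57
Orwell-Corby-Cedar-Ash-Pine-Orwell: 18+16+3+6+14 = 57
The minimum is 39.
One optimal route: Orwell → Cedar → Ash → Pine → Corby → Orwell (or its reverse).

Minimum total distance: 39.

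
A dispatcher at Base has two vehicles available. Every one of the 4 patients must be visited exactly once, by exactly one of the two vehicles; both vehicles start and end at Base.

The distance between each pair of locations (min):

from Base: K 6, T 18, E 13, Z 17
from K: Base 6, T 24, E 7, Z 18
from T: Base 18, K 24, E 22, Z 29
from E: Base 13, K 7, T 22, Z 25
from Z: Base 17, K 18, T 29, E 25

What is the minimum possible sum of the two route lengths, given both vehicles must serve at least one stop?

Try each way of splitting the stops between the two vehicles (each non-empty) and, for each split, find the best tour for each vehicle:
  {K} + {T, E, Z}: 12 + 81 = 93
  {T} + {K, E, Z}: 36 + 55 = 91
  {K, T} + {E, Z}: 48 + 55 = 103
  {E} + {K, T, Z}: 26 + 71 = 97
  {K, E} + {T, Z}: 26 + 64 = 90
  {T, E} + {K, Z}: 53 + 41 = 94
  … (7 splits in total)
  {K, T, E} + {Z}: 53 + 34 = 87  ← best
Best: vehicle 1 Base → K → E → T → Base = 53; vehicle 2 Base → Z → Base = 34; combined 87.

87 min — the smallest possible combined total.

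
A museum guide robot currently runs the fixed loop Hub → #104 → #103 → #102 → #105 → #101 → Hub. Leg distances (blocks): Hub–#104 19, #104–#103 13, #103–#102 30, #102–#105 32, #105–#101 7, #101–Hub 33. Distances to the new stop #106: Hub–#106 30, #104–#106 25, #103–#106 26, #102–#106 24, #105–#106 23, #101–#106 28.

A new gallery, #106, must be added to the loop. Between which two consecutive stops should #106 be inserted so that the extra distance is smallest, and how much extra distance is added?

Adding 15 blocks by placing #106 on the #102–#105 leg.

Insertion cost between consecutive stops i–j is d(i,#106) + d(#106,j) − d(i,j):
  between Hub and #104: 30 + 25 − 19 = 36
  between #104 and #103: 25 + 26 − 13 = 38
  between #103 and #102: 26 + 24 − 30 = 20
  between #102 and #105: 24 + 23 − 32 = 15
  between #105 and #101: 23 + 28 − 7 = 44
  between #101 and Hub: 28 + 30 − 33 = 25
Cheapest insertion is between #102 and #105, adding 15.
New total = 134 + 15 = 149.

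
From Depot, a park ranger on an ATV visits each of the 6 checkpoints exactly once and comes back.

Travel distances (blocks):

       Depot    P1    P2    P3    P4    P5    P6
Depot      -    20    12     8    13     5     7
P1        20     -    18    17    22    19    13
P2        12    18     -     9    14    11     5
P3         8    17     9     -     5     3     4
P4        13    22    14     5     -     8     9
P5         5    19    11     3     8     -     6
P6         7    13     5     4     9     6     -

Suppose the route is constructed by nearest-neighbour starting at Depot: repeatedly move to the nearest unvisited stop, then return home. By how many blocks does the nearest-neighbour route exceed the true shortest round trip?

The nearest-neighbour route is 8 blocks longer than optimal.

Depot: P5=5, P6=7, P3=8, P2=12, P4=13, P1=20 ⇒ P5
P5: P3=3, P6=6, P4=8, P2=11, P1=19 ⇒ P3
P3: P6=4, P4=5, P2=9, P1=17 ⇒ P6
P6: P2=5, P4=9, P1=13 ⇒ P2
P2: P4=14, P1=18 ⇒ P4
P4: P1=22 ⇒ P1
NN route Depot → P5 → P3 → P6 → P2 → P4 → P1 → Depot costs 73.
Optimal: Depot → P1 → P2 → P6 → P3 → P4 → P5 → Depot costs 65 (by enumerating all 360 distinct tours).
Excess = 73 − 65 = 8.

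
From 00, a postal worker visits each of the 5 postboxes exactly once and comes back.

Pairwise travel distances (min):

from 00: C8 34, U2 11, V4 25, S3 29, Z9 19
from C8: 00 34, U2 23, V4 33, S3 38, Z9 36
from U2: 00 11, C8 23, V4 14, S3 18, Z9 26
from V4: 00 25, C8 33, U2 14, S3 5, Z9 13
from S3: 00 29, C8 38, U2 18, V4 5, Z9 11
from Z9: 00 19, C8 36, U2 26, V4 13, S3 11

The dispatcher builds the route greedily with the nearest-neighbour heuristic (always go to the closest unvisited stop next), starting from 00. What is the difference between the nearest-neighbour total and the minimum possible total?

From 00: U2=11, Z9=19, V4=25, S3=29, C8=34 → choose U2 (11).
From U2: V4=14, S3=18, C8=23, Z9=26 → choose V4 (14).
From V4: S3=5, Z9=13, C8=33 → choose S3 (5).
From S3: Z9=11, C8=38 → choose Z9 (11).
From Z9: C8=36 → choose C8 (36).
NN route 00 → U2 → V4 → S3 → Z9 → C8 → 00 costs 111.
Optimal: 00 → U2 → C8 → V4 → S3 → Z9 → 00 costs 102 (by enumerating all 60 distinct tours).
Excess = 111 − 102 = 9.

Excess over optimum: 9 min.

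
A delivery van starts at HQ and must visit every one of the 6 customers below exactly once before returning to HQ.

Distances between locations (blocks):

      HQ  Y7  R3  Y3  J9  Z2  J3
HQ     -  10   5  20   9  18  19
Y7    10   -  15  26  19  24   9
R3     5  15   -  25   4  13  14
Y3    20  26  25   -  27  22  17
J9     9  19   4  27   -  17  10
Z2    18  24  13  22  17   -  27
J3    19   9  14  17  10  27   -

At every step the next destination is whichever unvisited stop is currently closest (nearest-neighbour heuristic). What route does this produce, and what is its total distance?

Total distance 94 blocks via the nearest-neighbour route HQ → R3 → J9 → J3 → Y7 → Z2 → Y3 → HQ.

From HQ: distances to unvisited — R3=5, J9=9, Y7=10, Z2=18, J3=19, Y3=20. Nearest is R3 (5).
From R3: distances to unvisited — J9=4, Z2=13, J3=14, Y7=15, Y3=25. Nearest is J9 (4).
From J9: distances to unvisited — J3=10, Z2=17, Y7=19, Y3=27. Nearest is J3 (10).
From J3: distances to unvisited — Y7=9, Y3=17, Z2=27. Nearest is Y7 (9).
From Y7: distances to unvisited — Z2=24, Y3=26. Nearest is Z2 (24).
From Z2: distances to unvisited — Y3=22. Nearest is Y3 (22).
Return Y3→HQ: 20.
Total = 5 + 4 + 10 + 9 + 24 + 22 + 20 = 94.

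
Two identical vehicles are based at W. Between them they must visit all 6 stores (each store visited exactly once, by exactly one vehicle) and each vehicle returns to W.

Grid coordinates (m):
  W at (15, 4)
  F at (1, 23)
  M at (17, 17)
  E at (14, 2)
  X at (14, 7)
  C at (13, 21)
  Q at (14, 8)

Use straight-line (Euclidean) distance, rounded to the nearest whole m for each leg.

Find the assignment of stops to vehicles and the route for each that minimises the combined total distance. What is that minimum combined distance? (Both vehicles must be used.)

Try each way of splitting the stops between the two vehicles (each non-empty) and, for each split, find the best tour for each vehicle:
  {F} + {M, E, X, C, Q}: 48 + 40 = 88
  {M} + {F, E, X, C, Q}: 26 + 56 = 82
  {F, M} + {E, X, C, Q}: 54 + 38 = 92
  {E} + {F, M, X, C, Q}: 4 + 55 = 59
  {F, E} + {M, X, C, Q}: 51 + 36 = 87
  {M, E} + {F, X, C, Q}: 30 + 53 = 83
  … (31 splits in total)
Best: vehicle 1 W → E → W = 4; vehicle 2 W → F → C → M → Q → X → W = 55; combined 59.

Minimum combined distance: 59 m.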